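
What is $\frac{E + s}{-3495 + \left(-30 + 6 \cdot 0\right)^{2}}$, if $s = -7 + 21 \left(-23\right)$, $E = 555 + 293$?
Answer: $- \frac{358}{2595} \approx -0.13796$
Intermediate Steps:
$E = 848$
$s = -490$ ($s = -7 - 483 = -490$)
$\frac{E + s}{-3495 + \left(-30 + 6 \cdot 0\right)^{2}} = \frac{848 - 490}{-3495 + \left(-30 + 6 \cdot 0\right)^{2}} = \frac{358}{-3495 + \left(-30 + 0\right)^{2}} = \frac{358}{-3495 + \left(-30\right)^{2}} = \frac{358}{-3495 + 900} = \frac{358}{-2595} = 358 \left(- \frac{1}{2595}\right) = - \frac{358}{2595}$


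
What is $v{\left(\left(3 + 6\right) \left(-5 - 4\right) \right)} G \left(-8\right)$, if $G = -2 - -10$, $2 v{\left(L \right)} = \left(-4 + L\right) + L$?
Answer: $5312$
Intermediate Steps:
$v{\left(L \right)} = -2 + L$ ($v{\left(L \right)} = \frac{\left(-4 + L\right) + L}{2} = \frac{-4 + 2 L}{2} = -2 + L$)
$G = 8$ ($G = -2 + 10 = 8$)
$v{\left(\left(3 + 6\right) \left(-5 - 4\right) \right)} G \left(-8\right) = \left(-2 + \left(3 + 6\right) \left(-5 - 4\right)\right) 8 \left(-8\right) = \left(-2 + 9 \left(-9\right)\right) 8 \left(-8\right) = \left(-2 - 81\right) 8 \left(-8\right) = \left(-83\right) 8 \left(-8\right) = \left(-664\right) \left(-8\right) = 5312$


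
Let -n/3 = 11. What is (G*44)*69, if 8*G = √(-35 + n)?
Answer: 759*I*√17 ≈ 3129.4*I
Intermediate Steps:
n = -33 (n = -3*11 = -33)
G = I*√17/4 (G = √(-35 - 33)/8 = √(-68)/8 = (2*I*√17)/8 = I*√17/4 ≈ 1.0308*I)
(G*44)*69 = ((I*√17/4)*44)*69 = (11*I*√17)*69 = 759*I*√17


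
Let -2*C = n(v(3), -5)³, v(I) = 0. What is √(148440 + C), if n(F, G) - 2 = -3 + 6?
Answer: √593510/2 ≈ 385.20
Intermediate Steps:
n(F, G) = 5 (n(F, G) = 2 + (-3 + 6) = 2 + 3 = 5)
C = -125/2 (C = -½*5³ = -½*125 = -125/2 ≈ -62.500)
√(148440 + C) = √(148440 - 125/2) = √(296755/2) = √593510/2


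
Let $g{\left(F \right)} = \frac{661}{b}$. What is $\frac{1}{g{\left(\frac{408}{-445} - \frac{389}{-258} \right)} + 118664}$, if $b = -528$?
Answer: $\frac{528}{62653931} \approx 8.4272 \cdot 10^{-6}$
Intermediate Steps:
$g{\left(F \right)} = - \frac{661}{528}$ ($g{\left(F \right)} = \frac{661}{-528} = 661 \left(- \frac{1}{528}\right) = - \frac{661}{528}$)
$\frac{1}{g{\left(\frac{408}{-445} - \frac{389}{-258} \right)} + 118664} = \frac{1}{- \frac{661}{528} + 118664} = \frac{1}{\frac{62653931}{528}} = \frac{528}{62653931}$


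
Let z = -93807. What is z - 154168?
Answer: -247975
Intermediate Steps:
z - 154168 = -93807 - 154168 = -247975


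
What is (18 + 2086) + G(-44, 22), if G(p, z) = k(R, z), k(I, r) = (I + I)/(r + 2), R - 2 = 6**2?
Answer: 12643/6 ≈ 2107.2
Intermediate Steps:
R = 38 (R = 2 + 6**2 = 2 + 36 = 38)
k(I, r) = 2*I/(2 + r) (k(I, r) = (2*I)/(2 + r) = 2*I/(2 + r))
G(p, z) = 76/(2 + z) (G(p, z) = 2*38/(2 + z) = 76/(2 + z))
(18 + 2086) + G(-44, 22) = (18 + 2086) + 76/(2 + 22) = 2104 + 76/24 = 2104 + 76*(1/24) = 2104 + 19/6 = 12643/6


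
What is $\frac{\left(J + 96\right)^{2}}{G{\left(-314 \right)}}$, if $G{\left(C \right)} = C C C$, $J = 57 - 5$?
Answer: $- \frac{2738}{3869893} \approx -0.00070751$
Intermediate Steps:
$J = 52$
$G{\left(C \right)} = C^{3}$ ($G{\left(C \right)} = C^{2} C = C^{3}$)
$\frac{\left(J + 96\right)^{2}}{G{\left(-314 \right)}} = \frac{\left(52 + 96\right)^{2}}{\left(-314\right)^{3}} = \frac{148^{2}}{-30959144} = 21904 \left(- \frac{1}{30959144}\right) = - \frac{2738}{3869893}$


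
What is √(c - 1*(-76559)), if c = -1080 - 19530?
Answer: √55949 ≈ 236.54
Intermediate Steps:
c = -20610
√(c - 1*(-76559)) = √(-20610 - 1*(-76559)) = √(-20610 + 76559) = √55949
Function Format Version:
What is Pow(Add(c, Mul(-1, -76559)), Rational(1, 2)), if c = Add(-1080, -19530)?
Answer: Pow(55949, Rational(1, 2)) ≈ 236.54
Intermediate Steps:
c = -20610
Pow(Add(c, Mul(-1, -76559)), Rational(1, 2)) = Pow(Add(-20610, Mul(-1, -76559)), Rational(1, 2)) = Pow(Add(-20610, 76559), Rational(1, 2)) = Pow(55949, Rational(1, 2))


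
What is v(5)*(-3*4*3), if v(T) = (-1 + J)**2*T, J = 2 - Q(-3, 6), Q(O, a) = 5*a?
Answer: -151380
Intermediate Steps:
J = -28 (J = 2 - 5*6 = 2 - 1*30 = 2 - 30 = -28)
v(T) = 841*T (v(T) = (-1 - 28)**2*T = (-29)**2*T = 841*T)
v(5)*(-3*4*3) = (841*5)*(-3*4*3) = 4205*(-12*3) = 4205*(-36) = -151380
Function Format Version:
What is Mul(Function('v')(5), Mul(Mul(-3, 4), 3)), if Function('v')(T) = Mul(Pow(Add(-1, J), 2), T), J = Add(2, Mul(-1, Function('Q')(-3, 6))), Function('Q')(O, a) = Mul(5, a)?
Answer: -151380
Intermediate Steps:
J = -28 (J = Add(2, Mul(-1, Mul(5, 6))) = Add(2, Mul(-1, 30)) = Add(2, -30) = -28)
Function('v')(T) = Mul(841, T) (Function('v')(T) = Mul(Pow(Add(-1, -28), 2), T) = Mul(Pow(-29, 2), T) = Mul(841, T))
Mul(Function('v')(5), Mul(Mul(-3, 4), 3)) = Mul(Mul(841, 5), Mul(Mul(-3, 4), 3)) = Mul(4205, Mul(-12, 3)) = Mul(4205, -36) = -151380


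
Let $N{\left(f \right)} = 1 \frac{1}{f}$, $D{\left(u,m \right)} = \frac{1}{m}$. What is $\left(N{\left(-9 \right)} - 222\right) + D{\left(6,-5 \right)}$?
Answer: $- \frac{10004}{45} \approx -222.31$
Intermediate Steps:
$N{\left(f \right)} = \frac{1}{f}$
$\left(N{\left(-9 \right)} - 222\right) + D{\left(6,-5 \right)} = \left(\frac{1}{-9} - 222\right) + \frac{1}{-5} = \left(- \frac{1}{9} - 222\right) - \frac{1}{5} = - \frac{1999}{9} - \frac{1}{5} = - \frac{10004}{45}$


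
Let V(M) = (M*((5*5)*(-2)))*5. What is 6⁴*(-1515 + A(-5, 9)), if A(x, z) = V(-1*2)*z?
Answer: 3868560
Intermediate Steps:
V(M) = -250*M (V(M) = (M*(25*(-2)))*5 = (M*(-50))*5 = -50*M*5 = -250*M)
A(x, z) = 500*z (A(x, z) = (-(-250)*2)*z = (-250*(-2))*z = 500*z)
6⁴*(-1515 + A(-5, 9)) = 6⁴*(-1515 + 500*9) = 1296*(-1515 + 4500) = 1296*2985 = 3868560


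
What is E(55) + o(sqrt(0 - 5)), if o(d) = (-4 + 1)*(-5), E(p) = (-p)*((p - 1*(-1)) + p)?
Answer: -6090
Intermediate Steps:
E(p) = -p*(1 + 2*p) (E(p) = (-p)*((p + 1) + p) = (-p)*((1 + p) + p) = (-p)*(1 + 2*p) = -p*(1 + 2*p))
o(d) = 15 (o(d) = -3*(-5) = 15)
E(55) + o(sqrt(0 - 5)) = -1*55*(1 + 2*55) + 15 = -1*55*(1 + 110) + 15 = -1*55*111 + 15 = -6105 + 15 = -6090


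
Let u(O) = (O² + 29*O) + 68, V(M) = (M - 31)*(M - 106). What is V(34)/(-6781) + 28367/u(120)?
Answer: 196233395/121705388 ≈ 1.6124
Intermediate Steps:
V(M) = (-106 + M)*(-31 + M) (V(M) = (-31 + M)*(-106 + M) = (-106 + M)*(-31 + M))
u(O) = 68 + O² + 29*O
V(34)/(-6781) + 28367/u(120) = (3286 + 34² - 137*34)/(-6781) + 28367/(68 + 120² + 29*120) = (3286 + 1156 - 4658)*(-1/6781) + 28367/(68 + 14400 + 3480) = -216*(-1/6781) + 28367/17948 = 216/6781 + 28367*(1/17948) = 216/6781 + 28367/17948 = 196233395/121705388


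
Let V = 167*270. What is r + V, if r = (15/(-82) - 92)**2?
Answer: 360323641/6724 ≈ 53588.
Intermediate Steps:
V = 45090
r = 57138481/6724 (r = (15*(-1/82) - 92)**2 = (-15/82 - 92)**2 = (-7559/82)**2 = 57138481/6724 ≈ 8497.7)
r + V = 57138481/6724 + 45090 = 360323641/6724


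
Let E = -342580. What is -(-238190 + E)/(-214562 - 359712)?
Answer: -290385/287137 ≈ -1.0113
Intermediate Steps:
-(-238190 + E)/(-214562 - 359712) = -(-238190 - 342580)/(-214562 - 359712) = -(-580770)/(-574274) = -(-580770)*(-1)/574274 = -1*290385/287137 = -290385/287137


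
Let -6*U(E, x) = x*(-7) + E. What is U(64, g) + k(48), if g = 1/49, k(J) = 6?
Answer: -65/14 ≈ -4.6429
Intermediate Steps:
g = 1/49 ≈ 0.020408
U(E, x) = -E/6 + 7*x/6 (U(E, x) = -(x*(-7) + E)/6 = -(-7*x + E)/6 = -(E - 7*x)/6 = -E/6 + 7*x/6)
U(64, g) + k(48) = (-⅙*64 + (7/6)*(1/49)) + 6 = (-32/3 + 1/42) + 6 = -149/14 + 6 = -65/14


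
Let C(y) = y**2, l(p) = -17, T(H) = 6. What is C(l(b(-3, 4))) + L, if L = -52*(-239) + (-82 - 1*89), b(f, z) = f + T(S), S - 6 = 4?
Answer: 12546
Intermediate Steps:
S = 10 (S = 6 + 4 = 10)
b(f, z) = 6 + f (b(f, z) = f + 6 = 6 + f)
L = 12257 (L = 12428 + (-82 - 89) = 12428 - 171 = 12257)
C(l(b(-3, 4))) + L = (-17)**2 + 12257 = 289 + 12257 = 12546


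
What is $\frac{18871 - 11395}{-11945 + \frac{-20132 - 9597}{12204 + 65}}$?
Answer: $- \frac{15287174}{24430489} \approx -0.62574$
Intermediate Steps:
$\frac{18871 - 11395}{-11945 + \frac{-20132 - 9597}{12204 + 65}} = \frac{7476}{-11945 - \frac{29729}{12269}} = \frac{7476}{- \frac{146582934}{12269}} = 7476 \left(- \frac{12269}{146582934}\right) = - \frac{15287174}{24430489}$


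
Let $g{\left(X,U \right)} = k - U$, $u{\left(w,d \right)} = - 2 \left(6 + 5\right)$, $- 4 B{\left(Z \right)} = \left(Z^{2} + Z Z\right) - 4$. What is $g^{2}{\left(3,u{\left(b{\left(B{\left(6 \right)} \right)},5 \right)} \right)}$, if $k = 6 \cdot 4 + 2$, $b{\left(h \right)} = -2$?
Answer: $2304$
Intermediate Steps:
$B{\left(Z \right)} = 1 - \frac{Z^{2}}{2}$ ($B{\left(Z \right)} = - \frac{\left(Z^{2} + Z Z\right) - 4}{4} = - \frac{\left(Z^{2} + Z^{2}\right) - 4}{4} = - \frac{2 Z^{2} - 4}{4} = - \frac{-4 + 2 Z^{2}}{4} = 1 - \frac{Z^{2}}{2}$)
$k = 26$ ($k = 24 + 2 = 26$)
$u{\left(w,d \right)} = -22$ ($u{\left(w,d \right)} = \left(-2\right) 11 = -22$)
$g{\left(X,U \right)} = 26 - U$
$g^{2}{\left(3,u{\left(b{\left(B{\left(6 \right)} \right)},5 \right)} \right)} = \left(26 - -22\right)^{2} = \left(26 + 22\right)^{2} = 48^{2} = 2304$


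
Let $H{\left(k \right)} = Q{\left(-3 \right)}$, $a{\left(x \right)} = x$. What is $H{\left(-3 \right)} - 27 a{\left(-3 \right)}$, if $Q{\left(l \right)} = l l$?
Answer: $90$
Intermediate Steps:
$Q{\left(l \right)} = l^{2}$
$H{\left(k \right)} = 9$ ($H{\left(k \right)} = \left(-3\right)^{2} = 9$)
$H{\left(-3 \right)} - 27 a{\left(-3 \right)} = 9 - -81 = 9 + 81 = 90$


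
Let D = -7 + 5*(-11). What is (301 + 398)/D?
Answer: -699/62 ≈ -11.274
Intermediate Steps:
D = -62 (D = -7 - 55 = -62)
(301 + 398)/D = (301 + 398)/(-62) = 699*(-1/62) = -699/62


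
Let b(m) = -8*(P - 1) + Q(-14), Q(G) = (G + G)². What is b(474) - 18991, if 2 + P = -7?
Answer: -18127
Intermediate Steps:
P = -9 (P = -2 - 7 = -9)
Q(G) = 4*G² (Q(G) = (2*G)² = 4*G²)
b(m) = 864 (b(m) = -8*(-9 - 1) + 4*(-14)² = -8*(-10) + 4*196 = 80 + 784 = 864)
b(474) - 18991 = 864 - 18991 = -18127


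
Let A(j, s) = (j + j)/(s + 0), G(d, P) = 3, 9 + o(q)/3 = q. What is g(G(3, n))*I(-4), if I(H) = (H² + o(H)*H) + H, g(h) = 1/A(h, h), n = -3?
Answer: 84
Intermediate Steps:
o(q) = -27 + 3*q
A(j, s) = 2*j/s (A(j, s) = (2*j)/s = 2*j/s)
g(h) = ½ (g(h) = 1/(2*h/h) = 1/2 = ½)
I(H) = H + H² + H*(-27 + 3*H) (I(H) = (H² + (-27 + 3*H)*H) + H = (H² + H*(-27 + 3*H)) + H = H + H² + H*(-27 + 3*H))
g(G(3, n))*I(-4) = (2*(-4)*(-13 + 2*(-4)))/2 = (2*(-4)*(-13 - 8))/2 = (2*(-4)*(-21))/2 = (½)*168 = 84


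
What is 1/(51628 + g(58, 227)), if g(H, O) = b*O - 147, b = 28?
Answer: 1/57837 ≈ 1.7290e-5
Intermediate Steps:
g(H, O) = -147 + 28*O (g(H, O) = 28*O - 147 = -147 + 28*O)
1/(51628 + g(58, 227)) = 1/(51628 + (-147 + 28*227)) = 1/(51628 + (-147 + 6356)) = 1/(51628 + 6209) = 1/57837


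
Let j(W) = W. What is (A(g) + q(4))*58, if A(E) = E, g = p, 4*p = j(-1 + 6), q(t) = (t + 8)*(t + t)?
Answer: 11281/2 ≈ 5640.5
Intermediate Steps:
q(t) = 2*t*(8 + t) (q(t) = (8 + t)*(2*t) = 2*t*(8 + t))
p = 5/4 (p = (-1 + 6)/4 = (¼)*5 = 5/4 ≈ 1.2500)
g = 5/4 ≈ 1.2500
(A(g) + q(4))*58 = (5/4 + 2*4*(8 + 4))*58 = (5/4 + 2*4*12)*58 = (5/4 + 96)*58 = (389/4)*58 = 11281/2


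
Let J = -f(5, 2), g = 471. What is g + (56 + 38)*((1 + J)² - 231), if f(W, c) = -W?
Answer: -17859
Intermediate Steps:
J = 5 (J = -(-1)*5 = -1*(-5) = 5)
g + (56 + 38)*((1 + J)² - 231) = 471 + (56 + 38)*((1 + 5)² - 231) = 471 + 94*(6² - 231) = 471 + 94*(36 - 231) = 471 + 94*(-195) = 471 - 18330 = -17859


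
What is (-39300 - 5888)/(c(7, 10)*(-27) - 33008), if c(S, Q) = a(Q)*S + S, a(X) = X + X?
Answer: 45188/36977 ≈ 1.2221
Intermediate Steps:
a(X) = 2*X
c(S, Q) = S + 2*Q*S (c(S, Q) = (2*Q)*S + S = 2*Q*S + S = S + 2*Q*S)
(-39300 - 5888)/(c(7, 10)*(-27) - 33008) = (-39300 - 5888)/((7*(1 + 2*10))*(-27) - 33008) = -45188/((7*(1 + 20))*(-27) - 33008) = -45188/((7*21)*(-27) - 33008) = -45188/(147*(-27) - 33008) = -45188/(-3969 - 33008) = -45188/(-36977) = -45188*(-1/36977) = 45188/36977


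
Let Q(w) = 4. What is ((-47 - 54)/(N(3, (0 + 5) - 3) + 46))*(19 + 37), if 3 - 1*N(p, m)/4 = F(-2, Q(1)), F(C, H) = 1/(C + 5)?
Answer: -8484/85 ≈ -99.812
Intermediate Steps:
F(C, H) = 1/(5 + C)
N(p, m) = 32/3 (N(p, m) = 12 - 4/(5 - 2) = 12 - 4/3 = 32/3)
((-47 - 54)/(N(3, (0 + 5) - 3) + 46))*(19 + 37) = ((-47 - 54)/(32/3 + 46))*(19 + 37) = -101/170/3*56 = -101*3/170*56 = -303/170*56 = -8484/85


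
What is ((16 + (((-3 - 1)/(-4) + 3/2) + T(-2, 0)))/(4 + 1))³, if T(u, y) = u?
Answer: 35937/1000 ≈ 35.937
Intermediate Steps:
((16 + (((-3 - 1)/(-4) + 3/2) + T(-2, 0)))/(4 + 1))³ = ((16 + (((-3 - 1)/(-4) + 3/2) - 2))/(4 + 1))³ = ((16 + ((-4*(-¼) + 3*(½)) - 2))/5)³ = ((16 + ((1 + 3/2) - 2))*(⅕))³ = ((16 + (5/2 - 2))*(⅕))³ = ((16 + ½)*(⅕))³ = ((33/2)*(⅕))³ = (33/10)³ = 35937/1000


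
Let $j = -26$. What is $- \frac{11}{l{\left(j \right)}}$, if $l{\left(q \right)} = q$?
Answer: $\frac{11}{26} \approx 0.42308$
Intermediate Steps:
$- \frac{11}{l{\left(j \right)}} = - \frac{11}{-26} = \left(-11\right) \left(- \frac{1}{26}\right) = \frac{11}{26}$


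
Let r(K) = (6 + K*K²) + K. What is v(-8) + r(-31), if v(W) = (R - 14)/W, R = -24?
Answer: -119245/4 ≈ -29811.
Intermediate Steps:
v(W) = -38/W (v(W) = (-24 - 14)/W = -38/W)
r(K) = 6 + K + K³ (r(K) = (6 + K³) + K = 6 + K + K³)
v(-8) + r(-31) = -38/(-8) + (6 - 31 + (-31)³) = -38*(-⅛) + (6 - 31 - 29791) = 19/4 - 29816 = -119245/4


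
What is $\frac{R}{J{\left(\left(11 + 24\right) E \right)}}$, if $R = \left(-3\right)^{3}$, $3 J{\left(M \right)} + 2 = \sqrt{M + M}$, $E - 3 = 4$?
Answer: $- \frac{1}{3} - \frac{7 \sqrt{10}}{6} \approx -4.0227$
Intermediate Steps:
$E = 7$ ($E = 3 + 4 = 7$)
$J{\left(M \right)} = - \frac{2}{3} + \frac{\sqrt{2} \sqrt{M}}{3}$ ($J{\left(M \right)} = - \frac{2}{3} + \frac{\sqrt{M + M}}{3} = - \frac{2}{3} + \frac{\sqrt{2 M}}{3} = - \frac{2}{3} + \frac{\sqrt{2} \sqrt{M}}{3}$)
$R = -27$
$\frac{R}{J{\left(\left(11 + 24\right) E \right)}} = - \frac{27}{- \frac{2}{3} + \frac{\sqrt{2} \sqrt{\left(11 + 24\right) 7}}{3}} = - \frac{27}{- \frac{2}{3} + \frac{\sqrt{2} \sqrt{35 \cdot 7}}{3}} = - \frac{27}{- \frac{2}{3} + \frac{\sqrt{2} \sqrt{245}}{3}} = - \frac{27}{- \frac{2}{3} + \frac{\sqrt{2} \cdot 7 \sqrt{5}}{3}} = - \frac{27}{- \frac{2}{3} + \frac{7 \sqrt{10}}{3}}$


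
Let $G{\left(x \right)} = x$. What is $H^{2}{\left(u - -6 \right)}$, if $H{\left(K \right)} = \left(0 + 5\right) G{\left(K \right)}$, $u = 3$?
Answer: $2025$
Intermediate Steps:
$H{\left(K \right)} = 5 K$ ($H{\left(K \right)} = \left(0 + 5\right) K = 5 K$)
$H^{2}{\left(u - -6 \right)} = \left(5 \left(3 - -6\right)\right)^{2} = \left(5 \left(3 + 6\right)\right)^{2} = \left(5 \cdot 9\right)^{2} = 45^{2} = 2025$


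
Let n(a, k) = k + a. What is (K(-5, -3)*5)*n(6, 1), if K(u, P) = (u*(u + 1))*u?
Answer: -3500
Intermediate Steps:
K(u, P) = u**2*(1 + u) (K(u, P) = (u*(1 + u))*u = u**2*(1 + u))
n(a, k) = a + k
(K(-5, -3)*5)*n(6, 1) = (((-5)**2*(1 - 5))*5)*(6 + 1) = ((25*(-4))*5)*7 = -100*5*7 = -500*7 = -3500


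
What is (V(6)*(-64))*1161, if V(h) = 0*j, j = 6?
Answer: 0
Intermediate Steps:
V(h) = 0 (V(h) = 0*6 = 0)
(V(6)*(-64))*1161 = (0*(-64))*1161 = 0*1161 = 0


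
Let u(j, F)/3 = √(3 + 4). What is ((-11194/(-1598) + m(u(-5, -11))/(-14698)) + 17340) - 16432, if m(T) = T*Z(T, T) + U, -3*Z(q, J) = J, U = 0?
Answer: 10745562901/11743702 ≈ 915.01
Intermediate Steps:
Z(q, J) = -J/3
u(j, F) = 3*√7 (u(j, F) = 3*√(3 + 4) = 3*√7)
m(T) = -T²/3 (m(T) = T*(-T/3) + 0 = -T²/3 + 0 = -T²/3)
((-11194/(-1598) + m(u(-5, -11))/(-14698)) + 17340) - 16432 = ((-11194/(-1598) - (3*√7)²/3/(-14698)) + 17340) - 16432 = ((-11194*(-1/1598) - ⅓*63*(-1/14698)) + 17340) - 16432 = ((5597/799 - 21*(-1/14698)) + 17340) - 16432 = ((5597/799 + 21/14698) + 17340) - 16432 = (82281485/11743702 + 17340) - 16432 = 203718074165/11743702 - 16432 = 10745562901/11743702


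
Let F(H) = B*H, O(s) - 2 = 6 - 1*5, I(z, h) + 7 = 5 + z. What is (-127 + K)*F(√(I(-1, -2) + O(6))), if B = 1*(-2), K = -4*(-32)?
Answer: 0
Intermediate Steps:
I(z, h) = -2 + z (I(z, h) = -7 + (5 + z) = -2 + z)
K = 128
O(s) = 3 (O(s) = 2 + (6 - 1*5) = 2 + (6 - 5) = 2 + 1 = 3)
B = -2
F(H) = -2*H
(-127 + K)*F(√(I(-1, -2) + O(6))) = (-127 + 128)*(-2*√((-2 - 1) + 3)) = 1*(-2*√(-3 + 3)) = 1*(-2*√0) = 1*(-2*0) = 1*0 = 0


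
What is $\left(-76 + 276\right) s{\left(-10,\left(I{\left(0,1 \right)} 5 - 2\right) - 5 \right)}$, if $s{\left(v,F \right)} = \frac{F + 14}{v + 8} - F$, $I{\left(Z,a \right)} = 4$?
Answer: $-5300$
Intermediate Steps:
$s{\left(v,F \right)} = - F + \frac{14 + F}{8 + v}$ ($s{\left(v,F \right)} = \frac{14 + F}{8 + v} - F = - F + \frac{14 + F}{8 + v}$)
$\left(-76 + 276\right) s{\left(-10,\left(I{\left(0,1 \right)} 5 - 2\right) - 5 \right)} = \left(-76 + 276\right) \frac{14 - 7 \left(\left(4 \cdot 5 - 2\right) - 5\right) - \left(\left(4 \cdot 5 - 2\right) - 5\right) \left(-10\right)}{8 - 10} = 200 \frac{14 - 7 \left(\left(20 - 2\right) - 5\right) - \left(\left(20 - 2\right) - 5\right) \left(-10\right)}{-2} = 200 \left(- \frac{14 - 7 \left(18 - 5\right) - \left(18 - 5\right) \left(-10\right)}{2}\right) = 200 \left(- \frac{14 - 91 - 13 \left(-10\right)}{2}\right) = 200 \left(- \frac{14 - 91 + 130}{2}\right) = 200 \left(\left(- \frac{1}{2}\right) 53\right) = 200 \left(- \frac{53}{2}\right) = -5300$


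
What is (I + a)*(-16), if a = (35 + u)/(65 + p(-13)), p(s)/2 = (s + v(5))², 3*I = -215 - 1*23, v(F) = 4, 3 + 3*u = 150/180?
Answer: 2588312/2043 ≈ 1266.9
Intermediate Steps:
u = -13/18 (u = -1 + (150/180)/3 = -1 + (150*(1/180))/3 = -1 + (⅓)*(⅚) = -1 + 5/18 = -13/18 ≈ -0.72222)
I = -238/3 (I = (-215 - 1*23)/3 = (-215 - 23)/3 = (⅓)*(-238) = -238/3 ≈ -79.333)
p(s) = 2*(4 + s)² (p(s) = 2*(s + 4)² = 2*(4 + s)²)
a = 617/4086 (a = (35 - 13/18)/(65 + 2*(4 - 13)²) = 617/(18*(65 + 2*(-9)²)) = 617/(18*(65 + 2*81)) = 617/(18*(65 + 162)) = (617/18)/227 = (617/18)*(1/227) = 617/4086 ≈ 0.15100)
(I + a)*(-16) = (-238/3 + 617/4086)*(-16) = -323539/4086*(-16) = 2588312/2043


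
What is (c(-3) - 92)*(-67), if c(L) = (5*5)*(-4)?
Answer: 12864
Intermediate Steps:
c(L) = -100 (c(L) = 25*(-4) = -100)
(c(-3) - 92)*(-67) = (-100 - 92)*(-67) = -192*(-67) = 12864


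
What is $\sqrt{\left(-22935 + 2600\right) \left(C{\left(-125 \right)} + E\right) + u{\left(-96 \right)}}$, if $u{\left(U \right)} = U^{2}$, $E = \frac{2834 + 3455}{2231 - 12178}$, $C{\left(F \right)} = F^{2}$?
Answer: $\frac{i \sqrt{13092606260426}}{203} \approx 17825.0 i$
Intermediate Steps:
$E = - \frac{6289}{9947}$ ($E = \frac{6289}{-9947} = 6289 \left(- \frac{1}{9947}\right) = - \frac{6289}{9947} \approx -0.63225$)
$\sqrt{\left(-22935 + 2600\right) \left(C{\left(-125 \right)} + E\right) + u{\left(-96 \right)}} = \sqrt{\left(-22935 + 2600\right) \left(\left(-125\right)^{2} - \frac{6289}{9947}\right) + \left(-96\right)^{2}} = \sqrt{- 20335 \left(15625 - \frac{6289}{9947}\right) + 9216} = \sqrt{\left(-20335\right) \frac{155415586}{9947} + 9216} = \sqrt{- \frac{64497468190}{203} + 9216} = \sqrt{- \frac{64495597342}{203}} = \frac{i \sqrt{13092606260426}}{203}$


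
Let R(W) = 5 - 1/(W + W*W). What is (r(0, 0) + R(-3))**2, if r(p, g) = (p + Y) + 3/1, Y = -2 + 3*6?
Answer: 20449/36 ≈ 568.03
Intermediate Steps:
R(W) = 5 - 1/(W + W**2)
Y = 16 (Y = -2 + 18 = 16)
r(p, g) = 19 + p (r(p, g) = (p + 16) + 3/1 = (16 + p) + 3*1 = (16 + p) + 3 = 19 + p)
(r(0, 0) + R(-3))**2 = ((19 + 0) + (-1 + 5*(-3) + 5*(-3)**2)/((-3)*(1 - 3)))**2 = (19 - 1/3*(-1 - 15 + 5*9)/(-2))**2 = (19 - 1/3*(-1/2)*(-1 - 15 + 45))**2 = (19 - 1/3*(-1/2)*29)**2 = (19 + 29/6)**2 = (143/6)**2 = 20449/36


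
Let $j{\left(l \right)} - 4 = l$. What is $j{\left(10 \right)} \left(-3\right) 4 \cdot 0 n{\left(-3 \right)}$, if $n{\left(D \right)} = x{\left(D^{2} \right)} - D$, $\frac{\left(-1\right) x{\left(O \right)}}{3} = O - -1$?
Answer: $0$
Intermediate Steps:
$j{\left(l \right)} = 4 + l$
$x{\left(O \right)} = -3 - 3 O$ ($x{\left(O \right)} = - 3 \left(O - -1\right) = - 3 \left(O + 1\right) = - 3 \left(1 + O\right) = -3 - 3 O$)
$n{\left(D \right)} = -3 - D - 3 D^{2}$ ($n{\left(D \right)} = \left(-3 - 3 D^{2}\right) - D = -3 - D - 3 D^{2}$)
$j{\left(10 \right)} \left(-3\right) 4 \cdot 0 n{\left(-3 \right)} = \left(4 + 10\right) \left(-3\right) 4 \cdot 0 \left(-3 - -3 - 3 \left(-3\right)^{2}\right) = 14 \left(\left(-12\right) 0\right) \left(-3 + 3 - 27\right) = 14 \cdot 0 \left(-3 + 3 - 27\right) = 0 \left(-27\right) = 0$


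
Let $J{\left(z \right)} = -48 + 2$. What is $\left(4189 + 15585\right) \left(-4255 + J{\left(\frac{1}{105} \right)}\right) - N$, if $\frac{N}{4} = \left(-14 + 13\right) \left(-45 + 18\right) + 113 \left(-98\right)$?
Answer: $-85003786$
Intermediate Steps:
$J{\left(z \right)} = -46$
$N = -44188$ ($N = 4 \left(\left(-14 + 13\right) \left(-45 + 18\right) + 113 \left(-98\right)\right) = 4 \left(\left(-1\right) \left(-27\right) - 11074\right) = 4 \left(27 - 11074\right) = 4 \left(-11047\right) = -44188$)
$\left(4189 + 15585\right) \left(-4255 + J{\left(\frac{1}{105} \right)}\right) - N = \left(4189 + 15585\right) \left(-4255 - 46\right) - -44188 = 19774 \left(-4301\right) + 44188 = -85047974 + 44188 = -85003786$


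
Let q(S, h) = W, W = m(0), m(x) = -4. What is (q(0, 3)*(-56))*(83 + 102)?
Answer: 41440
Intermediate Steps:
W = -4
q(S, h) = -4
(q(0, 3)*(-56))*(83 + 102) = (-4*(-56))*(83 + 102) = 224*185 = 41440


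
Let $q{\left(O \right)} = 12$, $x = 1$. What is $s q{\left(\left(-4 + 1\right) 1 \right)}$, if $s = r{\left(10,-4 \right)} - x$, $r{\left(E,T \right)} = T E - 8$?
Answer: $-588$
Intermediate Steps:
$r{\left(E,T \right)} = -8 + E T$ ($r{\left(E,T \right)} = E T - 8 = -8 + E T$)
$s = -49$ ($s = \left(-8 + 10 \left(-4\right)\right) - 1 = \left(-8 - 40\right) - 1 = -48 - 1 = -49$)
$s q{\left(\left(-4 + 1\right) 1 \right)} = \left(-49\right) 12 = -588$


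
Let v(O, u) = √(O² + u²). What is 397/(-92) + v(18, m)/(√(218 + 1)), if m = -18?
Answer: -397/92 + 6*√438/73 ≈ -2.5951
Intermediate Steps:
397/(-92) + v(18, m)/(√(218 + 1)) = 397/(-92) + √(18² + (-18)²)/(√(218 + 1)) = 397*(-1/92) + √(324 + 324)/(√219) = -397/92 + √648*(√219/219) = -397/92 + (18*√2)*(√219/219) = -397/92 + 6*√438/73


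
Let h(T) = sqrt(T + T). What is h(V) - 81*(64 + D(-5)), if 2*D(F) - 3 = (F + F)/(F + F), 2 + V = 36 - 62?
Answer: -5346 + 2*I*sqrt(14) ≈ -5346.0 + 7.4833*I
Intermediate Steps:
V = -28 (V = -2 + (36 - 62) = -2 - 26 = -28)
D(F) = 2 (D(F) = 3/2 + ((F + F)/(F + F))/2 = 3/2 + ((2*F)/((2*F)))/2 = 3/2 + ((2*F)*(1/(2*F)))/2 = 3/2 + (1/2)*1 = 3/2 + 1/2 = 2)
h(T) = sqrt(2)*sqrt(T) (h(T) = sqrt(2*T) = sqrt(2)*sqrt(T))
h(V) - 81*(64 + D(-5)) = sqrt(2)*sqrt(-28) - 81*(64 + 2) = sqrt(2)*(2*I*sqrt(7)) - 81*66 = 2*I*sqrt(14) - 1*5346 = 2*I*sqrt(14) - 5346 = -5346 + 2*I*sqrt(14)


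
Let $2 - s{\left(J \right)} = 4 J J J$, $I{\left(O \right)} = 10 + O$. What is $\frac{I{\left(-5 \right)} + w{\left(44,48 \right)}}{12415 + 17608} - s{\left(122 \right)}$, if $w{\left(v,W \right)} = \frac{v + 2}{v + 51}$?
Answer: $\frac{20716532007671}{2852185} \approx 7.2634 \cdot 10^{6}$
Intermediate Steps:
$w{\left(v,W \right)} = \frac{2 + v}{51 + v}$
$s{\left(J \right)} = 2 - 4 J^{3}$ ($s{\left(J \right)} = 2 - 4 J J J = 2 - 4 J^{2} J = 2 - 4 J^{3}$)
$\frac{I{\left(-5 \right)} + w{\left(44,48 \right)}}{12415 + 17608} - s{\left(122 \right)} = \frac{\left(10 - 5\right) + \frac{2 + 44}{51 + 44}}{12415 + 17608} - \left(2 - 4 \cdot 122^{3}\right) = \frac{5 + \frac{1}{95} \cdot 46}{30023} - \left(2 - 7263392\right) = \left(5 + \frac{1}{95} \cdot 46\right) \frac{1}{30023} - \left(2 - 7263392\right) = \left(5 + \frac{46}{95}\right) \frac{1}{30023} - -7263390 = \frac{521}{95} \cdot \frac{1}{30023} + 7263390 = \frac{521}{2852185} + 7263390 = \frac{20716532007671}{2852185}$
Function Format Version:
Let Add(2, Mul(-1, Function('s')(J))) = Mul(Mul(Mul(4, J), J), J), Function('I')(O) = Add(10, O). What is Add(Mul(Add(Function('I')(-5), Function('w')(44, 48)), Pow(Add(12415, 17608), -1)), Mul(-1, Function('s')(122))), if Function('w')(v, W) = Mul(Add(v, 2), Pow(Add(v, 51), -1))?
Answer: Rational(20716532007671, 2852185) ≈ 7.2634e+6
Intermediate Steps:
Function('w')(v, W) = Mul(Pow(Add(51, v), -1), Add(2, v)) (Function('w')(v, W) = Mul(Add(2, v), Pow(Add(51, v), -1)) = Mul(Pow(Add(51, v), -1), Add(2, v)))
Function('s')(J) = Add(2, Mul(-4, Pow(J, 3))) (Function('s')(J) = Add(2, Mul(-1, Mul(Mul(Mul(4, J), J), J))) = Add(2, Mul(-1, Mul(Mul(4, Pow(J, 2)), J))) = Add(2, Mul(-1, Mul(4, Pow(J, 3)))) = Add(2, Mul(-4, Pow(J, 3))))
Add(Mul(Add(Function('I')(-5), Function('w')(44, 48)), Pow(Add(12415, 17608), -1)), Mul(-1, Function('s')(122))) = Add(Mul(Add(Add(10, -5), Mul(Pow(Add(51, 44), -1), Add(2, 44))), Pow(Add(12415, 17608), -1)), Mul(-1, Add(2, Mul(-4, Pow(122, 3))))) = Add(Mul(Add(5, Mul(Pow(95, -1), 46)), Pow(30023, -1)), Mul(-1, Add(2, Mul(-4, 1815848)))) = Add(Mul(Add(5, Mul(Rational(1, 95), 46)), Rational(1, 30023)), Mul(-1, Add(2, -7263392))) = Add(Mul(Add(5, Rational(46, 95)), Rational(1, 30023)), Mul(-1, -7263390)) = Add(Mul(Rational(521, 95), Rational(1, 30023)), 7263390) = Add(Rational(521, 2852185), 7263390) = Rational(20716532007671, 2852185)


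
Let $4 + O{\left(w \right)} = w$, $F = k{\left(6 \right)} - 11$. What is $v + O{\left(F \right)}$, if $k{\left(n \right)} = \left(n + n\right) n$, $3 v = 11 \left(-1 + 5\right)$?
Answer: $\frac{215}{3} \approx 71.667$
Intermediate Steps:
$v = \frac{44}{3}$ ($v = \frac{11 \left(-1 + 5\right)}{3} = \frac{11 \cdot 4}{3} = \frac{1}{3} \cdot 44 = \frac{44}{3} \approx 14.667$)
$k{\left(n \right)} = 2 n^{2}$ ($k{\left(n \right)} = 2 n n = 2 n^{2}$)
$F = 61$ ($F = 2 \cdot 6^{2} - 11 = 2 \cdot 36 - 11 = 72 - 11 = 61$)
$O{\left(w \right)} = -4 + w$
$v + O{\left(F \right)} = \frac{44}{3} + \left(-4 + 61\right) = \frac{44}{3} + 57 = \frac{215}{3}$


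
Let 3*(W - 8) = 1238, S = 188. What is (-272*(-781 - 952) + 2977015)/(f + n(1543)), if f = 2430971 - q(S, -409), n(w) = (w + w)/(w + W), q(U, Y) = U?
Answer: 20314471381/14319751911 ≈ 1.4186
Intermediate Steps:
W = 1262/3 (W = 8 + (⅓)*1238 = 8 + 1238/3 = 1262/3 ≈ 420.67)
n(w) = 2*w/(1262/3 + w) (n(w) = (w + w)/(w + 1262/3) = (2*w)/(1262/3 + w) = 2*w/(1262/3 + w))
f = 2430783 (f = 2430971 - 1*188 = 2430971 - 188 = 2430783)
(-272*(-781 - 952) + 2977015)/(f + n(1543)) = (-272*(-781 - 952) + 2977015)/(2430783 + 6*1543/(1262 + 3*1543)) = (-272*(-1733) + 2977015)/(2430783 + 6*1543/(1262 + 4629)) = (471376 + 2977015)/(2430783 + 6*1543/5891) = 3448391/(2430783 + 6*1543*(1/5891)) = 3448391/(2430783 + 9258/5891) = 3448391/(14319751911/5891) = 3448391*(5891/14319751911) = 20314471381/14319751911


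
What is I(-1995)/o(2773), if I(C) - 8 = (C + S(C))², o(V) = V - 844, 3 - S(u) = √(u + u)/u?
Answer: 7916303638/3848355 - 1328*I*√3990/1282785 ≈ 2057.1 - 0.065393*I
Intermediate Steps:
S(u) = 3 - √2/√u (S(u) = 3 - √(u + u)/u = 3 - √(2*u)/u = 3 - √2*√u/u = 3 - √2/√u)
o(V) = -844 + V
I(C) = 8 + (3 + C - √2/√C)² (I(C) = 8 + (C + (3 - √2/√C))² = 8 + (3 + C - √2/√C)²)
I(-1995)/o(2773) = (8 + ((-1995)^(3/2) - √2 + 3*√(-1995))²/(-1995))/(-844 + 2773) = (8 - (-1995*I*√1995 - √2 + 3*(I*√1995))²/1995)/1929 = (8 - (-1995*I*√1995 - √2 + 3*I*√1995)²/1995)*(1/1929) = (8 - (-√2 - 1992*I*√1995)²/1995)*(1/1929) = 8/1929 - (-√2 - 1992*I*√1995)²/3848355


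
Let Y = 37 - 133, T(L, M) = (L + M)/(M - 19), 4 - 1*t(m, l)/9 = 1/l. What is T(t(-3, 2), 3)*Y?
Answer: 207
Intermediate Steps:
t(m, l) = 36 - 9/l
T(L, M) = (L + M)/(-19 + M)
Y = -96
T(t(-3, 2), 3)*Y = (((36 - 9/2) + 3)/(-19 + 3))*(-96) = (((36 - 9*½) + 3)/(-16))*(-96) = -((36 - 9/2) + 3)/16*(-96) = -(63/2 + 3)/16*(-96) = -1/16*69/2*(-96) = -69/32*(-96) = 207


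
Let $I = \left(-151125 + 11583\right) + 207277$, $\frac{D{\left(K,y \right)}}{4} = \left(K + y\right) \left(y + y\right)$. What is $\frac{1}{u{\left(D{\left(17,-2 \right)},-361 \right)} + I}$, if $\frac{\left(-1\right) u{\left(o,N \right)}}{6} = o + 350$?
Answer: $\frac{1}{67075} \approx 1.4909 \cdot 10^{-5}$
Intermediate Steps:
$D{\left(K,y \right)} = 8 y \left(K + y\right)$ ($D{\left(K,y \right)} = 4 \left(K + y\right) \left(y + y\right) = 4 \left(K + y\right) 2 y = 4 \cdot 2 y \left(K + y\right) = 8 y \left(K + y\right)$)
$u{\left(o,N \right)} = -2100 - 6 o$ ($u{\left(o,N \right)} = - 6 \left(o + 350\right) = - 6 \left(350 + o\right) = -2100 - 6 o$)
$I = 67735$ ($I = -139542 + 207277 = 67735$)
$\frac{1}{u{\left(D{\left(17,-2 \right)},-361 \right)} + I} = \frac{1}{\left(-2100 - 6 \cdot 8 \left(-2\right) \left(17 - 2\right)\right) + 67735} = \frac{1}{\left(-2100 - 6 \cdot 8 \left(-2\right) 15\right) + 67735} = \frac{1}{\left(-2100 - -1440\right) + 67735} = \frac{1}{\left(-2100 + 1440\right) + 67735} = \frac{1}{-660 + 67735} = \frac{1}{67075}$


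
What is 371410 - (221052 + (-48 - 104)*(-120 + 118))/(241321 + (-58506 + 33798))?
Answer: 80452012974/216613 ≈ 3.7141e+5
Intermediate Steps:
371410 - (221052 + (-48 - 104)*(-120 + 118))/(241321 + (-58506 + 33798)) = 371410 - (221052 - 152*(-2))/(241321 - 24708) = 371410 - (221052 + 304)/216613 = 371410 - 221356/216613 = 80452012974/216613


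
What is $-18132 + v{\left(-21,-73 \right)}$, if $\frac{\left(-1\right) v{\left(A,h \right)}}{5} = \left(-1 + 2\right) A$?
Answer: $-18027$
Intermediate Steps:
$v{\left(A,h \right)} = - 5 A$ ($v{\left(A,h \right)} = - 5 \left(-1 + 2\right) A = - 5 \cdot 1 A = - 5 A$)
$-18132 + v{\left(-21,-73 \right)} = -18132 - -105 = -18132 + 105 = -18027$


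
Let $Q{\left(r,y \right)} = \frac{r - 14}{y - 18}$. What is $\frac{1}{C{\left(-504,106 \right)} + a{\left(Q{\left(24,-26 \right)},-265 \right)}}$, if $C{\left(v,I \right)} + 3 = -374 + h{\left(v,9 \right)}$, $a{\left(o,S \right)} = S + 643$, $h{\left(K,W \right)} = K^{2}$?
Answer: $\frac{1}{254017} \approx 3.9367 \cdot 10^{-6}$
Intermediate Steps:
$Q{\left(r,y \right)} = \frac{-14 + r}{-18 + y}$
$a{\left(o,S \right)} = 643 + S$
$C{\left(v,I \right)} = -377 + v^{2}$ ($C{\left(v,I \right)} = -3 + \left(-374 + v^{2}\right) = -377 + v^{2}$)
$\frac{1}{C{\left(-504,106 \right)} + a{\left(Q{\left(24,-26 \right)},-265 \right)}} = \frac{1}{\left(-377 + \left(-504\right)^{2}\right) + \left(643 - 265\right)} = \frac{1}{\left(-377 + 254016\right) + 378} = \frac{1}{253639 + 378} = \frac{1}{254017}$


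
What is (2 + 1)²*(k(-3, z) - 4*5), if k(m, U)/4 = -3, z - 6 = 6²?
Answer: -288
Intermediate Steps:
z = 42 (z = 6 + 6² = 6 + 36 = 42)
k(m, U) = -12 (k(m, U) = 4*(-3) = -12)
(2 + 1)²*(k(-3, z) - 4*5) = (2 + 1)²*(-12 - 4*5) = 3²*(-12 - 20) = 9*(-32) = -288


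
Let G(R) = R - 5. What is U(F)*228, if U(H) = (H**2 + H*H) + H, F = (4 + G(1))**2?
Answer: 0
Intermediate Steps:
G(R) = -5 + R
F = 0 (F = (4 + (-5 + 1))**2 = (4 - 4)**2 = 0**2 = 0)
U(H) = H + 2*H**2 (U(H) = (H**2 + H**2) + H = 2*H**2 + H = H + 2*H**2)
U(F)*228 = (0*(1 + 2*0))*228 = (0*(1 + 0))*228 = (0*1)*228 = 0*228 = 0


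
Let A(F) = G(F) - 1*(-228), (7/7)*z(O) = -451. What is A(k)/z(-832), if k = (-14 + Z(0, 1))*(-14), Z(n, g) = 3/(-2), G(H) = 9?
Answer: -237/451 ≈ -0.52550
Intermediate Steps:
Z(n, g) = -3/2 (Z(n, g) = 3*(-½) = -3/2)
z(O) = -451
k = 217 (k = (-14 - 3/2)*(-14) = -31/2*(-14) = 217)
A(F) = 237 (A(F) = 9 - 1*(-228) = 9 + 228 = 237)
A(k)/z(-832) = 237/(-451) = 237*(-1/451) = -237/451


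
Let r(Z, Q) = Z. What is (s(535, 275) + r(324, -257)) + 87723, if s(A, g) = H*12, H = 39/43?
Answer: 3786489/43 ≈ 88058.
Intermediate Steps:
H = 39/43 (H = 39*(1/43) = 39/43 ≈ 0.90698)
s(A, g) = 468/43 (s(A, g) = (39/43)*12 = 468/43)
(s(535, 275) + r(324, -257)) + 87723 = (468/43 + 324) + 87723 = 14400/43 + 87723 = 3786489/43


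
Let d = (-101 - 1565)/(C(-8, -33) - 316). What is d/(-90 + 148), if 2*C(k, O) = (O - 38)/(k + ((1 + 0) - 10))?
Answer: 28322/309517 ≈ 0.091504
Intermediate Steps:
C(k, O) = (-38 + O)/(2*(-9 + k)) (C(k, O) = ((O - 38)/(k + ((1 + 0) - 10)))/2 = ((-38 + O)/(k + (1 - 10)))/2 = ((-38 + O)/(k - 9))/2 = ((-38 + O)/(-9 + k))/2 = (-38 + O)/(2*(-9 + k)))
d = 56644/10673 (d = (-101 - 1565)/((-38 - 33)/(2*(-9 - 8)) - 316) = -1666/((½)*(-71)/(-17) - 316) = -1666/((½)*(-1/17)*(-71) - 316) = -1666/(71/34 - 316) = -1666/(-10673/34) = -1666*(-34/10673) = 56644/10673 ≈ 5.3072)
d/(-90 + 148) = (56644/10673)/(-90 + 148) = (56644/10673)/58 = (1/58)*(56644/10673) = 28322/309517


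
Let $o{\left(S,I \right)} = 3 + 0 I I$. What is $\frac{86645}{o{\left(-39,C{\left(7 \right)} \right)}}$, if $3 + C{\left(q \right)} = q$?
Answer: $\frac{86645}{3} \approx 28882.0$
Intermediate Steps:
$C{\left(q \right)} = -3 + q$
$o{\left(S,I \right)} = 3$ ($o{\left(S,I \right)} = 3 + 0 I^{2} = 3 + 0 = 3$)
$\frac{86645}{o{\left(-39,C{\left(7 \right)} \right)}} = \frac{86645}{3}$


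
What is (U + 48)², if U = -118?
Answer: 4900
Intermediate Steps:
(U + 48)² = (-118 + 48)² = (-70)² = 4900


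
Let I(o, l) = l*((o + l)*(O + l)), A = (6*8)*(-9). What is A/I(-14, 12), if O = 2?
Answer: 9/7 ≈ 1.2857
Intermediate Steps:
A = -432 (A = 48*(-9) = -432)
I(o, l) = l*(2 + l)*(l + o) (I(o, l) = l*((o + l)*(2 + l)) = l*((l + o)*(2 + l)) = l*((2 + l)*(l + o)) = l*(2 + l)*(l + o))
A/I(-14, 12) = -432*1/(12*(12² + 2*12 + 2*(-14) + 12*(-14))) = -432*1/(12*(144 + 24 - 28 - 168)) = -432/(12*(-28)) = -432/(-336) = -432*(-1/336) = 9/7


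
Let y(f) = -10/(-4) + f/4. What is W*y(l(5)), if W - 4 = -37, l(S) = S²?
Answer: -1155/4 ≈ -288.75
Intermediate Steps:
W = -33 (W = 4 - 37 = -33)
y(f) = 5/2 + f/4 (y(f) = -10*(-¼) + f*(¼) = 5/2 + f/4)
W*y(l(5)) = -33*(5/2 + (¼)*5²) = -33*(5/2 + (¼)*25) = -33*(5/2 + 25/4) = -33*35/4 = -1155/4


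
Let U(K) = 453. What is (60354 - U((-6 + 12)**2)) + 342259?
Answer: 402160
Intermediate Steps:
(60354 - U((-6 + 12)**2)) + 342259 = (60354 - 1*453) + 342259 = (60354 - 453) + 342259 = 59901 + 342259 = 402160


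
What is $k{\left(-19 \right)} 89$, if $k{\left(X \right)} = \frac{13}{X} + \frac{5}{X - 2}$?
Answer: $- \frac{32752}{399} \approx -82.085$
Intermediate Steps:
$k{\left(X \right)} = \frac{5}{-2 + X} + \frac{13}{X}$ ($k{\left(X \right)} = \frac{13}{X} + \frac{5}{-2 + X} = \frac{5}{-2 + X} + \frac{13}{X}$)
$k{\left(-19 \right)} 89 = \frac{2 \left(-13 + 9 \left(-19\right)\right)}{\left(-19\right) \left(-2 - 19\right)} 89 = 2 \left(- \frac{1}{19}\right) \frac{1}{-21} \left(-13 - 171\right) 89 = 2 \left(- \frac{1}{19}\right) \left(- \frac{1}{21}\right) \left(-184\right) 89 = \left(- \frac{368}{399}\right) 89 = - \frac{32752}{399}$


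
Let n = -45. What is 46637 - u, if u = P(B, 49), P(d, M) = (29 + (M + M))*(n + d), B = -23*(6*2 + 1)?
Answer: 90325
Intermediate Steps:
B = -299 (B = -23*(12 + 1) = -23*13 = -299)
P(d, M) = (-45 + d)*(29 + 2*M) (P(d, M) = (29 + (M + M))*(-45 + d) = (29 + 2*M)*(-45 + d) = (-45 + d)*(29 + 2*M))
u = -43688 (u = -1305 - 90*49 + 29*(-299) + 2*49*(-299) = -1305 - 4410 - 8671 - 29302 = -43688)
46637 - u = 46637 - 1*(-43688) = 46637 + 43688 = 90325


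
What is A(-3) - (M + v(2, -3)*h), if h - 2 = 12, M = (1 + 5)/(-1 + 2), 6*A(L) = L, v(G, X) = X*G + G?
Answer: 99/2 ≈ 49.500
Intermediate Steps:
v(G, X) = G + G*X (v(G, X) = G*X + G = G + G*X)
A(L) = L/6
M = 6 (M = 6/1 = 6*1 = 6)
h = 14 (h = 2 + 12 = 14)
A(-3) - (M + v(2, -3)*h) = (1/6)*(-3) - (6 + (2*(1 - 3))*14) = -1/2 - (6 + (2*(-2))*14) = -1/2 - (6 - 4*14) = -1/2 - (6 - 56) = -1/2 - 1*(-50) = -1/2 + 50 = 99/2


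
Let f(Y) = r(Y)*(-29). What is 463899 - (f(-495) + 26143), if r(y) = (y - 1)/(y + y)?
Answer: 216696412/495 ≈ 4.3777e+5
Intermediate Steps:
r(y) = (-1 + y)/(2*y) (r(y) = (-1 + y)/((2*y)) = (-1 + y)*(1/(2*y)) = (-1 + y)/(2*y))
f(Y) = -29*(-1 + Y)/(2*Y) (f(Y) = ((-1 + Y)/(2*Y))*(-29) = -29*(-1 + Y)/(2*Y))
463899 - (f(-495) + 26143) = 463899 - ((29/2)*(1 - 1*(-495))/(-495) + 26143) = 463899 - ((29/2)*(-1/495)*(1 + 495) + 26143) = 463899 - ((29/2)*(-1/495)*496 + 26143) = 463899 - (-7192/495 + 26143) = 463899 - 1*12933593/495 = 463899 - 12933593/495 = 216696412/495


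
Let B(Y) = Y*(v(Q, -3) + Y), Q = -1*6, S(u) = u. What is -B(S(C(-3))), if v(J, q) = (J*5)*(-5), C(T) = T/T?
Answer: -151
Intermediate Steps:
C(T) = 1
Q = -6
v(J, q) = -25*J (v(J, q) = (5*J)*(-5) = -25*J)
B(Y) = Y*(150 + Y) (B(Y) = Y*(-25*(-6) + Y) = Y*(150 + Y))
-B(S(C(-3))) = -(150 + 1) = -151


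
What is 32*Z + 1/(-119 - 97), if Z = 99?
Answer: 684287/216 ≈ 3168.0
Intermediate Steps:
32*Z + 1/(-119 - 97) = 32*99 + 1/(-119 - 97) = 3168 + 1/(-216) = 3168 - 1/216 = 684287/216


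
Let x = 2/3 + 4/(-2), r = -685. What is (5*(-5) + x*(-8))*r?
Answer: 29455/3 ≈ 9818.3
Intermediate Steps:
x = -4/3 (x = 2*(⅓) + 4*(-½) = ⅔ - 2 = -4/3 ≈ -1.3333)
(5*(-5) + x*(-8))*r = (5*(-5) - 4/3*(-8))*(-685) = (-25 + 32/3)*(-685) = -43/3*(-685) = 29455/3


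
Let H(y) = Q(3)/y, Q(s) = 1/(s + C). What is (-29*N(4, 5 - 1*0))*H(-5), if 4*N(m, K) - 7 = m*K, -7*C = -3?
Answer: 1827/160 ≈ 11.419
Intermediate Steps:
C = 3/7 (C = -1/7*(-3) = 3/7 ≈ 0.42857)
N(m, K) = 7/4 + K*m/4 (N(m, K) = 7/4 + (m*K)/4 = 7/4 + (K*m)/4 = 7/4 + K*m/4)
Q(s) = 1/(3/7 + s) (Q(s) = 1/(s + 3/7) = 1/(3/7 + s))
H(y) = 7/(24*y) (H(y) = (7/(3 + 7*3))/y = (7/(3 + 21))/y = (7/24)/y = (7*(1/24))/y = 7/(24*y))
(-29*N(4, 5 - 1*0))*H(-5) = (-29*(7/4 + (1/4)*(5 - 1*0)*4))*((7/24)/(-5)) = (-29*(7/4 + (1/4)*(5 + 0)*4))*((7/24)*(-1/5)) = -29*(7/4 + (1/4)*5*4)*(-7/120) = -29*(7/4 + 5)*(-7/120) = -29*27/4*(-7/120) = -783/4*(-7/120) = 1827/160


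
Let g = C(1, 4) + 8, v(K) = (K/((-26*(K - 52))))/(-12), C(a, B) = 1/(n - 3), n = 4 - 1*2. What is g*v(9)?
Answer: -21/4472 ≈ -0.0046959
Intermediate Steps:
n = 2 (n = 4 - 2 = 2)
C(a, B) = -1 (C(a, B) = 1/(2 - 3) = 1/(-1) = -1)
v(K) = -K/(12*(1352 - 26*K)) (v(K) = (K/((-26*(-52 + K))))*(-1/12) = (K/(1352 - 26*K))*(-1/12) = -K/(12*(1352 - 26*K)))
g = 7 (g = -1 + 8 = 7)
g*v(9) = 7*((1/312)*9/(-52 + 9)) = 7*((1/312)*9/(-43)) = 7*((1/312)*9*(-1/43)) = 7*(-3/4472) = -21/4472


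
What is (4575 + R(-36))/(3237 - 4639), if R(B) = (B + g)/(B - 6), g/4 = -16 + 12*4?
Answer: -96029/29442 ≈ -3.2616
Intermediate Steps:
g = 128 (g = 4*(-16 + 12*4) = 4*(-16 + 48) = 4*32 = 128)
R(B) = (128 + B)/(-6 + B) (R(B) = (B + 128)/(B - 6) = (128 + B)/(-6 + B))
(4575 + R(-36))/(3237 - 4639) = (4575 + (128 - 36)/(-6 - 36))/(3237 - 4639) = (4575 + 92/(-42))/(-1402) = (4575 - 1/42*92)*(-1/1402) = (4575 - 46/21)*(-1/1402) = (96029/21)*(-1/1402) = -96029/29442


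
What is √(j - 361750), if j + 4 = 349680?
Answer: I*√12074 ≈ 109.88*I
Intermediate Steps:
j = 349676 (j = -4 + 349680 = 349676)
√(j - 361750) = √(349676 - 361750) = √(-12074) = I*√12074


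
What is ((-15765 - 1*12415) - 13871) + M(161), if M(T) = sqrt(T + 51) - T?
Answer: -42212 + 2*sqrt(53) ≈ -42197.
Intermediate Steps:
M(T) = sqrt(51 + T) - T
((-15765 - 1*12415) - 13871) + M(161) = ((-15765 - 1*12415) - 13871) + (sqrt(51 + 161) - 1*161) = ((-15765 - 12415) - 13871) + (sqrt(212) - 161) = (-28180 - 13871) + (2*sqrt(53) - 161) = -42051 + (-161 + 2*sqrt(53)) = -42212 + 2*sqrt(53)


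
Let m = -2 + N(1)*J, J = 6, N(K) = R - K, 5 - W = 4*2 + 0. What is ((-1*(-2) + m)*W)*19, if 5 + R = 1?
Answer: 1710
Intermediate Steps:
R = -4 (R = -5 + 1 = -4)
W = -3 (W = 5 - (4*2 + 0) = 5 - (8 + 0) = 5 - 1*8 = 5 - 8 = -3)
N(K) = -4 - K
m = -32 (m = -2 + (-4 - 1*1)*6 = -2 + (-4 - 1)*6 = -2 - 5*6 = -2 - 30 = -32)
((-1*(-2) + m)*W)*19 = ((-1*(-2) - 32)*(-3))*19 = ((2 - 32)*(-3))*19 = -30*(-3)*19 = 90*19 = 1710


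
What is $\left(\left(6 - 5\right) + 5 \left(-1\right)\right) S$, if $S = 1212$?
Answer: $-4848$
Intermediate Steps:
$\left(\left(6 - 5\right) + 5 \left(-1\right)\right) S = \left(\left(6 - 5\right) + 5 \left(-1\right)\right) 1212 = \left(\left(6 - 5\right) - 5\right) 1212 = \left(1 - 5\right) 1212 = \left(-4\right) 1212 = -4848$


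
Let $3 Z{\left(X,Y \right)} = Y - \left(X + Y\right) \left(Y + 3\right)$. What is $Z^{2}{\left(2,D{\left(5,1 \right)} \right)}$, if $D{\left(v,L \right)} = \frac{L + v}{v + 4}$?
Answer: $\frac{6724}{729} \approx 9.2236$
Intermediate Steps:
$D{\left(v,L \right)} = \frac{L + v}{4 + v}$
$Z{\left(X,Y \right)} = \frac{Y}{3} - \frac{\left(3 + Y\right) \left(X + Y\right)}{3}$ ($Z{\left(X,Y \right)} = \frac{Y - \left(X + Y\right) \left(Y + 3\right)}{3} = \frac{Y - \left(X + Y\right) \left(3 + Y\right)}{3} = \frac{Y - \left(3 + Y\right) \left(X + Y\right)}{3} = \frac{Y}{3} - \frac{\left(3 + Y\right) \left(X + Y\right)}{3}$)
$Z^{2}{\left(2,D{\left(5,1 \right)} \right)} = \left(\left(-1\right) 2 - \frac{2 \frac{1 + 5}{4 + 5}}{3} - \frac{\left(\frac{1 + 5}{4 + 5}\right)^{2}}{3} - \frac{2 \frac{1 + 5}{4 + 5}}{3}\right)^{2} = \left(-2 - \frac{2 \cdot \frac{1}{9} \cdot 6}{3} - \frac{\left(\frac{1}{9} \cdot 6\right)^{2}}{3} - \frac{2 \cdot \frac{1}{9} \cdot 6}{3}\right)^{2} = \left(-2 - \frac{4}{9} - \frac{\left(\frac{2}{3}\right)^{2}}{3} - \frac{2}{3} \cdot \frac{2}{3}\right)^{2} = \left(-2 - \frac{4}{9} - \frac{4}{27} - \frac{4}{9}\right)^{2} = \left(- \frac{82}{27}\right)^{2} = \frac{6724}{729}$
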